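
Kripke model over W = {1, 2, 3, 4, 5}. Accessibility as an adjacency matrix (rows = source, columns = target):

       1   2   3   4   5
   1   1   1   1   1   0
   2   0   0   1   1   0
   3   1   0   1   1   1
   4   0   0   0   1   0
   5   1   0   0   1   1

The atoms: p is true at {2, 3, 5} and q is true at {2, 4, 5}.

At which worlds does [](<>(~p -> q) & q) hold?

{4}

1: successors {1, 2, 3, 4}; <>(~p -> q) & q there: 1:F, 2:T, 3:F, 4:T. ✗
2: successors {3, 4}; <>(~p -> q) & q there: 3:F, 4:T. ✗
3: successors {1, 3, 4, 5}; <>(~p -> q) & q there: 1:F, 3:F, 4:T, 5:T. ✗
4: successors {4}; <>(~p -> q) & q there: 4:T. ✓
5: successors {1, 4, 5}; <>(~p -> q) & q there: 1:F, 4:T, 5:T. ✗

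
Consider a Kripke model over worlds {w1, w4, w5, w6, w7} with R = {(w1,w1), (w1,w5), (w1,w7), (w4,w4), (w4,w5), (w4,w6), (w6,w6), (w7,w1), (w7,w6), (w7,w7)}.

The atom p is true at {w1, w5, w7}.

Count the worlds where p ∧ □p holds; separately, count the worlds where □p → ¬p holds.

For p ∧ □p:
w1: p is T, □p is T. ✓
w4: p is F, □p is F. ✗
w5: p is T, □p is T. ✓
w6: p is F, □p is F. ✗
w7: p is T, □p is F. ✗
— 2 worlds.
For □p → ¬p:
w1: □p is T, ¬p is F. ✗
w4: □p is F, ¬p is T. ✓
w5: □p is T, ¬p is F. ✗
w6: □p is F, ¬p is T. ✓
w7: □p is F, ¬p is F. ✓
— 3 worlds.

2 and 3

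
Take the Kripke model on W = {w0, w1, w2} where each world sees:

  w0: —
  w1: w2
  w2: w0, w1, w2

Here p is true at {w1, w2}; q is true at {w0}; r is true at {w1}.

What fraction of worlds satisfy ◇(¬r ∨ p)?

2/3

w0: no successors, so ◇(¬r ∨ p) fails. ✗
w1: successors {w2}; ¬r ∨ p there: w2:T. ✓
w2: successors {w0, w1, w2}; ¬r ∨ p there: w0:T, w1:T, w2:T. ✓
That's 2 of 3 worlds, so 2/3.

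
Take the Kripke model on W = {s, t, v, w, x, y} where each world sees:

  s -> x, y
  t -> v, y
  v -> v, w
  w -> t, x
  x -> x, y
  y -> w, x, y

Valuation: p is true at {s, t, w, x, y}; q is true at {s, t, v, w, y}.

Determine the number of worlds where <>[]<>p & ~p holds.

s: <>[]<>p is T, ~p is F. ✗
t: <>[]<>p is T, ~p is F. ✗
v: <>[]<>p is T, ~p is T. ✓
w: <>[]<>p is T, ~p is F. ✗
x: <>[]<>p is T, ~p is F. ✗
y: <>[]<>p is T, ~p is F. ✗
Satisfying worlds: {v}.

1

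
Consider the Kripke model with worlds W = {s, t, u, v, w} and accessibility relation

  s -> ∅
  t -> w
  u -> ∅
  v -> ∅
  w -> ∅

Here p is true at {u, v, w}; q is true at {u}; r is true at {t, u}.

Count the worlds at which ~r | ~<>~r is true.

s: ~r is T, ~<>~r is T. ✓
t: ~r is F, ~<>~r is F. ✗
u: ~r is F, ~<>~r is T. ✓
v: ~r is T, ~<>~r is T. ✓
w: ~r is T, ~<>~r is T. ✓
Satisfying worlds: {s, u, v, w}.

4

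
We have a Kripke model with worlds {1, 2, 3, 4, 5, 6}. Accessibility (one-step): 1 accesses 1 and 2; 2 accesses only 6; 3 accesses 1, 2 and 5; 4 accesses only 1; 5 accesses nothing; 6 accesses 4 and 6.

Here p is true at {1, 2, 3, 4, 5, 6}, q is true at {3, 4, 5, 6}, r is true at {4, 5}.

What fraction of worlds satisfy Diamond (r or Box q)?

2/3

1: successors {1, 2}; r or Box q there: 1:F, 2:T. ✓
2: successors {6}; r or Box q there: 6:T. ✓
3: successors {1, 2, 5}; r or Box q there: 1:F, 2:T, 5:T. ✓
4: successors {1}; r or Box q there: 1:F. ✗
5: no successors, so Diamond (r or Box q) fails. ✗
6: successors {4, 6}; r or Box q there: 4:T, 6:T. ✓
That's 4 of 6 worlds, so 4/6 = 2/3.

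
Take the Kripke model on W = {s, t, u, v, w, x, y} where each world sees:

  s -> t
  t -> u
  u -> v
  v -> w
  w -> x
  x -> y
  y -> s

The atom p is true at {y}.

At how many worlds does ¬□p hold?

s: □p is F. ✓
t: □p is F. ✓
u: □p is F. ✓
v: □p is F. ✓
w: □p is F. ✓
x: □p is T. ✗
y: □p is F. ✓
Satisfying worlds: {s, t, u, v, w, y}.

6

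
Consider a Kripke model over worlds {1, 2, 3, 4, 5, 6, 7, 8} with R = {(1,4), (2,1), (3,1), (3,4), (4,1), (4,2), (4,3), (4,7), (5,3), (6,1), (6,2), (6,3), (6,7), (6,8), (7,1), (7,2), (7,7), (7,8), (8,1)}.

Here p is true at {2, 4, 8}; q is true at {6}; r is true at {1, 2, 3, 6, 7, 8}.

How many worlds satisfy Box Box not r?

2

1: successors {4}; Box not r there: 4:F. ✗
2: successors {1}; Box not r there: 1:T. ✓
3: successors {1, 4}; Box not r there: 1:T, 4:F. ✗
4: successors {1, 2, 3, 7}; Box not r there: 1:T, 2:F, 3:F, 7:F. ✗
5: successors {3}; Box not r there: 3:F. ✗
6: successors {1, 2, 3, 7, 8}; Box not r there: 1:T, 2:F, 3:F, 7:F, 8:F. ✗
7: successors {1, 2, 7, 8}; Box not r there: 1:T, 2:F, 7:F, 8:F. ✗
8: successors {1}; Box not r there: 1:T. ✓
Satisfying worlds: {2, 8}.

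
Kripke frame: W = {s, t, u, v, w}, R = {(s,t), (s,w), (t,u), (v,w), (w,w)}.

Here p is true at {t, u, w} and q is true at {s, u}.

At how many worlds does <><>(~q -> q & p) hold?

1

s: successors {t, w}; <>(~q -> q & p) there: t:T, w:F. ✓
t: successors {u}; <>(~q -> q & p) there: u:F. ✗
u: no successors, so <><>(~q -> q & p) fails. ✗
v: successors {w}; <>(~q -> q & p) there: w:F. ✗
w: successors {w}; <>(~q -> q & p) there: w:F. ✗
Satisfying worlds: {s}.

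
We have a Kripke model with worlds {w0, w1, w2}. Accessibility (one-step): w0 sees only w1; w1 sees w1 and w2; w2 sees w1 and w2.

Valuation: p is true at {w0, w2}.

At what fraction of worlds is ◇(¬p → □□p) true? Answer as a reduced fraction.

w0: successors {w1}; ¬p → □□p there: w1:F. ✗
w1: successors {w1, w2}; ¬p → □□p there: w1:F, w2:T. ✓
w2: successors {w1, w2}; ¬p → □□p there: w1:F, w2:T. ✓
That's 2 of 3 worlds, so 2/3.

2/3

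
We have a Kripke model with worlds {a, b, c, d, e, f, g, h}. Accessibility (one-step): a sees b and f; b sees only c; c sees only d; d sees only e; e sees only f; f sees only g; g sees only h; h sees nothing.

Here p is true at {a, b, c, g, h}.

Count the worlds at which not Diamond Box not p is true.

4

a: Diamond Box not p is F. ✓
b: Diamond Box not p is T. ✗
c: Diamond Box not p is T. ✗
d: Diamond Box not p is T. ✗
e: Diamond Box not p is F. ✓
f: Diamond Box not p is F. ✓
g: Diamond Box not p is T. ✗
h: Diamond Box not p is F. ✓
Satisfying worlds: {a, e, f, h}.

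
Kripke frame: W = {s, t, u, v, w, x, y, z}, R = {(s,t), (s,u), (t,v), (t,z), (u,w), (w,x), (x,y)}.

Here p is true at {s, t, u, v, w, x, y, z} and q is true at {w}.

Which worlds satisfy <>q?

{u}

s: successors {t, u}; q there: t:F, u:F. ✗
t: successors {v, z}; q there: v:F, z:F. ✗
u: successors {w}; q there: w:T. ✓
v: no successors, so <>q fails. ✗
w: successors {x}; q there: x:F. ✗
x: successors {y}; q there: y:F. ✗
y: no successors, so <>q fails. ✗
z: no successors, so <>q fails. ✗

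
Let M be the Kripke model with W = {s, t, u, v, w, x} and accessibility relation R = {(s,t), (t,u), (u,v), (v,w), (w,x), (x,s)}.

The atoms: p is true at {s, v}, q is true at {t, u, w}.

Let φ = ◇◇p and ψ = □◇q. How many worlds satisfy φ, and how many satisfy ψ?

2 and 3

For ◇◇p:
s: successors {t}; ◇p there: t:F. ✗
t: successors {u}; ◇p there: u:T. ✓
u: successors {v}; ◇p there: v:F. ✗
v: successors {w}; ◇p there: w:F. ✗
w: successors {x}; ◇p there: x:T. ✓
x: successors {s}; ◇p there: s:F. ✗
— 2 worlds.
For □◇q:
s: successors {t}; ◇q there: t:T. ✓
t: successors {u}; ◇q there: u:F. ✗
u: successors {v}; ◇q there: v:T. ✓
v: successors {w}; ◇q there: w:F. ✗
w: successors {x}; ◇q there: x:F. ✗
x: successors {s}; ◇q there: s:T. ✓
— 3 worlds.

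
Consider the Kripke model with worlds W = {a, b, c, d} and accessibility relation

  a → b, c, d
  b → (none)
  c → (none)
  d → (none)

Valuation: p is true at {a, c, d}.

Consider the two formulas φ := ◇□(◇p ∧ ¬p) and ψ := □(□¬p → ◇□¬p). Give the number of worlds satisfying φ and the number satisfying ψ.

For ◇□(◇p ∧ ¬p):
a: successors {b, c, d}; □(◇p ∧ ¬p) there: b:T, c:T, d:T. ✓
b: no successors, so ◇□(◇p ∧ ¬p) fails. ✗
c: no successors, so ◇□(◇p ∧ ¬p) fails. ✗
d: no successors, so ◇□(◇p ∧ ¬p) fails. ✗
— 1 world.
For □(□¬p → ◇□¬p):
a: successors {b, c, d}; □¬p → ◇□¬p there: b:F, c:F, d:F. ✗
b: no successors, so □(□¬p → ◇□¬p) holds vacuously. ✓
c: no successors, so □(□¬p → ◇□¬p) holds vacuously. ✓
d: no successors, so □(□¬p → ◇□¬p) holds vacuously. ✓
— 3 worlds.

1 and 3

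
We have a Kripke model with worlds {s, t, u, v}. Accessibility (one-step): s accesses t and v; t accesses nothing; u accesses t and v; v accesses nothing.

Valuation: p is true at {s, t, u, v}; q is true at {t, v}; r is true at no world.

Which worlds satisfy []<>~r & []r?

s: []<>~r is F, []r is F. ✗
t: []<>~r is T, []r is T. ✓
u: []<>~r is F, []r is F. ✗
v: []<>~r is T, []r is T. ✓

{t, v}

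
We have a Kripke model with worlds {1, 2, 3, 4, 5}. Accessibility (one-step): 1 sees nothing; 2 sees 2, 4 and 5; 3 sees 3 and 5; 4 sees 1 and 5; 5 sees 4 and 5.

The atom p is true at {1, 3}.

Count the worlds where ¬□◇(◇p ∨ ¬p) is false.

4

1: □◇(◇p ∨ ¬p) is T. ✗
2: □◇(◇p ∨ ¬p) is T. ✗
3: □◇(◇p ∨ ¬p) is T. ✗
4: □◇(◇p ∨ ¬p) is F. ✓
5: □◇(◇p ∨ ¬p) is T. ✗
Satisfying worlds: {4}.
So ¬□◇(◇p ∨ ¬p) fails at the other 4 worlds.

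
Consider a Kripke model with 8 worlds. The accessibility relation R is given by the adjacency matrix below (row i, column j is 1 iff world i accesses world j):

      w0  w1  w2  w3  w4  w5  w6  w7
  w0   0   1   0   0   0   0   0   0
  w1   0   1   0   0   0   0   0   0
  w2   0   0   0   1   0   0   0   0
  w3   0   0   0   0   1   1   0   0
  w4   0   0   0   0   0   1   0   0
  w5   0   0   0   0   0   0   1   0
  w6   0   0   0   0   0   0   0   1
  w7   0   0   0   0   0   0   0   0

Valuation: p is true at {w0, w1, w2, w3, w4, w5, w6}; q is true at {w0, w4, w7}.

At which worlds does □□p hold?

{w0, w1, w2, w3, w4, w6, w7}

w0: successors {w1}; □p there: w1:T. ✓
w1: successors {w1}; □p there: w1:T. ✓
w2: successors {w3}; □p there: w3:T. ✓
w3: successors {w4, w5}; □p there: w4:T, w5:T. ✓
w4: successors {w5}; □p there: w5:T. ✓
w5: successors {w6}; □p there: w6:F. ✗
w6: successors {w7}; □p there: w7:T. ✓
w7: no successors, so □□p holds vacuously. ✓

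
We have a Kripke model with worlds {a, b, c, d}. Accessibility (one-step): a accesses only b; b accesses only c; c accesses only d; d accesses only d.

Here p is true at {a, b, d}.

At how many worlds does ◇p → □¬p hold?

1

a: ◇p is T, □¬p is F. ✗
b: ◇p is F, □¬p is T. ✓
c: ◇p is T, □¬p is F. ✗
d: ◇p is T, □¬p is F. ✗
Satisfying worlds: {b}.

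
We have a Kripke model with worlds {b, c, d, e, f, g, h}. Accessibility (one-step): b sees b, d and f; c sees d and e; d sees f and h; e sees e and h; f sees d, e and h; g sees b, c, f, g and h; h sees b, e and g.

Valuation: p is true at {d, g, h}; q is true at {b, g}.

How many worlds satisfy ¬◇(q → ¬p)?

0

b: ◇(q → ¬p) is T. ✗
c: ◇(q → ¬p) is T. ✗
d: ◇(q → ¬p) is T. ✗
e: ◇(q → ¬p) is T. ✗
f: ◇(q → ¬p) is T. ✗
g: ◇(q → ¬p) is T. ✗
h: ◇(q → ¬p) is T. ✗
Satisfying worlds: ∅.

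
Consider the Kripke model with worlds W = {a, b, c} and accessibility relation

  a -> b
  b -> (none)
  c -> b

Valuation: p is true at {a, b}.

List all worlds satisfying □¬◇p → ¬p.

a: □¬◇p is T, ¬p is F. ✗
b: □¬◇p is T, ¬p is F. ✗
c: □¬◇p is T, ¬p is T. ✓

{c}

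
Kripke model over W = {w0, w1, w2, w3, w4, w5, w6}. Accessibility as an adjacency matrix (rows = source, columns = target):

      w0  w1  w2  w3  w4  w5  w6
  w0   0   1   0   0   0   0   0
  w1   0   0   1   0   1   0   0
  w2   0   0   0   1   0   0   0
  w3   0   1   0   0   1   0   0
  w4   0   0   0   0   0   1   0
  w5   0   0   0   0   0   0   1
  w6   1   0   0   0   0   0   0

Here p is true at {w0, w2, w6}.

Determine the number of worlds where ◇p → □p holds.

w0: ◇p is F, □p is F. ✓
w1: ◇p is T, □p is F. ✗
w2: ◇p is F, □p is F. ✓
w3: ◇p is F, □p is F. ✓
w4: ◇p is F, □p is F. ✓
w5: ◇p is T, □p is T. ✓
w6: ◇p is T, □p is T. ✓
Satisfying worlds: {w0, w2, w3, w4, w5, w6}.

6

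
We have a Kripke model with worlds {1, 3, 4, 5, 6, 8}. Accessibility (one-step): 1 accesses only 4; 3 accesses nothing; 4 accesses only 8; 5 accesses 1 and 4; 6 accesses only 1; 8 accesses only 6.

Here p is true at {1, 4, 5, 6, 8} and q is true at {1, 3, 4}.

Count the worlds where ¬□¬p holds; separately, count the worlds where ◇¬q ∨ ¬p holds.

For ¬□¬p:
1: □¬p is F. ✓
3: □¬p is T. ✗
4: □¬p is F. ✓
5: □¬p is F. ✓
6: □¬p is F. ✓
8: □¬p is F. ✓
— 5 worlds.
For ◇¬q ∨ ¬p:
1: ◇¬q is F, ¬p is F. ✗
3: ◇¬q is F, ¬p is T. ✓
4: ◇¬q is T, ¬p is F. ✓
5: ◇¬q is F, ¬p is F. ✗
6: ◇¬q is F, ¬p is F. ✗
8: ◇¬q is T, ¬p is F. ✓
— 3 worlds.

5 and 3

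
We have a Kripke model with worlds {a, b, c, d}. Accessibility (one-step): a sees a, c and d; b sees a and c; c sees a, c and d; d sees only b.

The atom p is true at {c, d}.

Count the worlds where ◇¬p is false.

0

a: successors {a, c, d}; ¬p there: a:T, c:F, d:F. ✓
b: successors {a, c}; ¬p there: a:T, c:F. ✓
c: successors {a, c, d}; ¬p there: a:T, c:F, d:F. ✓
d: successors {b}; ¬p there: b:T. ✓
Satisfying worlds: {a, b, c, d}.
So ◇¬p fails at the other 0 worlds.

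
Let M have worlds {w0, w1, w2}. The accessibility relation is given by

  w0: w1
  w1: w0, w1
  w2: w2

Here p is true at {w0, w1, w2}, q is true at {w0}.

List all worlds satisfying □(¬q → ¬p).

∅

w0: successors {w1}; ¬q → ¬p there: w1:F. ✗
w1: successors {w0, w1}; ¬q → ¬p there: w0:T, w1:F. ✗
w2: successors {w2}; ¬q → ¬p there: w2:F. ✗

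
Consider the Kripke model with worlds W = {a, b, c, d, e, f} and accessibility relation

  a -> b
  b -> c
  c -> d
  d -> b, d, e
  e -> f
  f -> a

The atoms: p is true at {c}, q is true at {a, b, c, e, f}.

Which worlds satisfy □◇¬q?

a: successors {b}; ◇¬q there: b:F. ✗
b: successors {c}; ◇¬q there: c:T. ✓
c: successors {d}; ◇¬q there: d:T. ✓
d: successors {b, d, e}; ◇¬q there: b:F, d:T, e:F. ✗
e: successors {f}; ◇¬q there: f:F. ✗
f: successors {a}; ◇¬q there: a:F. ✗

{b, c}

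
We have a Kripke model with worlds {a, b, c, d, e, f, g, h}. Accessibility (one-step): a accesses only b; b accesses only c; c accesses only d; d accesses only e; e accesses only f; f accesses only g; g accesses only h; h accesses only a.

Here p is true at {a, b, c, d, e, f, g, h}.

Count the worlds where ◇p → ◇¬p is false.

a: ◇p is T, ◇¬p is F. ✗
b: ◇p is T, ◇¬p is F. ✗
c: ◇p is T, ◇¬p is F. ✗
d: ◇p is T, ◇¬p is F. ✗
e: ◇p is T, ◇¬p is F. ✗
f: ◇p is T, ◇¬p is F. ✗
g: ◇p is T, ◇¬p is F. ✗
h: ◇p is T, ◇¬p is F. ✗
Satisfying worlds: ∅.
So ◇p → ◇¬p fails at the other 8 worlds.

8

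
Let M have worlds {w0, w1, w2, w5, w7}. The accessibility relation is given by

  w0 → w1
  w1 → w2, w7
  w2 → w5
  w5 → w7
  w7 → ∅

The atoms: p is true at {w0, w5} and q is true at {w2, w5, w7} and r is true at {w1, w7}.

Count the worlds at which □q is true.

w0: successors {w1}; q there: w1:F. ✗
w1: successors {w2, w7}; q there: w2:T, w7:T. ✓
w2: successors {w5}; q there: w5:T. ✓
w5: successors {w7}; q there: w7:T. ✓
w7: no successors, so □q holds vacuously. ✓
Satisfying worlds: {w1, w2, w5, w7}.

4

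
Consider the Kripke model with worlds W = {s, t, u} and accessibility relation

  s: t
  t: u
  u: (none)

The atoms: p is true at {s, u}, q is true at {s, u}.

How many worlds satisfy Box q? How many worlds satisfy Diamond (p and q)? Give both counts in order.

2 and 1

For Box q:
s: successors {t}; q there: t:F. ✗
t: successors {u}; q there: u:T. ✓
u: no successors, so Box q holds vacuously. ✓
— 2 worlds.
For Diamond (p and q):
s: successors {t}; p and q there: t:F. ✗
t: successors {u}; p and q there: u:T. ✓
u: no successors, so Diamond (p and q) fails. ✗
— 1 world.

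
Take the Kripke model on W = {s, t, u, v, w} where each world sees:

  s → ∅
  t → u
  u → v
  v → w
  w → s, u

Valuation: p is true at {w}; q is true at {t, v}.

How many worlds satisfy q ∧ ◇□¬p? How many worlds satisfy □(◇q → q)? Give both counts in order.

2 and 3

For q ∧ ◇□¬p:
s: q is F, ◇□¬p is F. ✗
t: q is T, ◇□¬p is T. ✓
u: q is F, ◇□¬p is F. ✗
v: q is T, ◇□¬p is T. ✓
w: q is F, ◇□¬p is T. ✗
— 2 worlds.
For □(◇q → q):
s: no successors, so □(◇q → q) holds vacuously. ✓
t: successors {u}; ◇q → q there: u:F. ✗
u: successors {v}; ◇q → q there: v:T. ✓
v: successors {w}; ◇q → q there: w:T. ✓
w: successors {s, u}; ◇q → q there: s:T, u:F. ✗
— 3 worlds.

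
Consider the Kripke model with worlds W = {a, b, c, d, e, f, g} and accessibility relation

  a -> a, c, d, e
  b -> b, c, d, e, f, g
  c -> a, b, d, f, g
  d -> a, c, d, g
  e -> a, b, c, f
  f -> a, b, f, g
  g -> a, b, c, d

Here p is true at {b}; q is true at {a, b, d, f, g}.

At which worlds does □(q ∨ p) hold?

a: successors {a, c, d, e}; q ∨ p there: a:T, c:F, d:T, e:F. ✗
b: successors {b, c, d, e, f, g}; q ∨ p there: b:T, c:F, d:T, e:F, f:T, g:T. ✗
c: successors {a, b, d, f, g}; q ∨ p there: a:T, b:T, d:T, f:T, g:T. ✓
d: successors {a, c, d, g}; q ∨ p there: a:T, c:F, d:T, g:T. ✗
e: successors {a, b, c, f}; q ∨ p there: a:T, b:T, c:F, f:T. ✗
f: successors {a, b, f, g}; q ∨ p there: a:T, b:T, f:T, g:T. ✓
g: successors {a, b, c, d}; q ∨ p there: a:T, b:T, c:F, d:T. ✗

{c, f}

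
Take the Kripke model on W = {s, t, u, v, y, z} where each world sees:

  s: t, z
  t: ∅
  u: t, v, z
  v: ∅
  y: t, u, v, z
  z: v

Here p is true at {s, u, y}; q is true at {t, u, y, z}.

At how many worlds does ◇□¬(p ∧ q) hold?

s: successors {t, z}; □¬(p ∧ q) there: t:T, z:T. ✓
t: no successors, so ◇□¬(p ∧ q) fails. ✗
u: successors {t, v, z}; □¬(p ∧ q) there: t:T, v:T, z:T. ✓
v: no successors, so ◇□¬(p ∧ q) fails. ✗
y: successors {t, u, v, z}; □¬(p ∧ q) there: t:T, u:T, v:T, z:T. ✓
z: successors {v}; □¬(p ∧ q) there: v:T. ✓
Satisfying worlds: {s, u, y, z}.

4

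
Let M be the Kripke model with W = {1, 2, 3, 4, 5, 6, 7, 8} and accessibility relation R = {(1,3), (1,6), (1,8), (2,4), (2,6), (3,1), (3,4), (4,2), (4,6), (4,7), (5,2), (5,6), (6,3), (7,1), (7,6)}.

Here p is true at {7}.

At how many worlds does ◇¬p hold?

1: successors {3, 6, 8}; ¬p there: 3:T, 6:T, 8:T. ✓
2: successors {4, 6}; ¬p there: 4:T, 6:T. ✓
3: successors {1, 4}; ¬p there: 1:T, 4:T. ✓
4: successors {2, 6, 7}; ¬p there: 2:T, 6:T, 7:F. ✓
5: successors {2, 6}; ¬p there: 2:T, 6:T. ✓
6: successors {3}; ¬p there: 3:T. ✓
7: successors {1, 6}; ¬p there: 1:T, 6:T. ✓
8: no successors, so ◇¬p fails. ✗
Satisfying worlds: {1, 2, 3, 4, 5, 6, 7}.

7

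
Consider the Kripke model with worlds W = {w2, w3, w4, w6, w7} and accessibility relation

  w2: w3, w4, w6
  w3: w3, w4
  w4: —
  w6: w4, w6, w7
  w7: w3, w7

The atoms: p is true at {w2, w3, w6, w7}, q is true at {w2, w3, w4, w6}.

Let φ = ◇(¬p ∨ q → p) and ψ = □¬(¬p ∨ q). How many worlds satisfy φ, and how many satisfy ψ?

For ◇(¬p ∨ q → p):
w2: successors {w3, w4, w6}; ¬p ∨ q → p there: w3:T, w4:F, w6:T. ✓
w3: successors {w3, w4}; ¬p ∨ q → p there: w3:T, w4:F. ✓
w4: no successors, so ◇(¬p ∨ q → p) fails. ✗
w6: successors {w4, w6, w7}; ¬p ∨ q → p there: w4:F, w6:T, w7:T. ✓
w7: successors {w3, w7}; ¬p ∨ q → p there: w3:T, w7:T. ✓
— 4 worlds.
For □¬(¬p ∨ q):
w2: successors {w3, w4, w6}; ¬(¬p ∨ q) there: w3:F, w4:F, w6:F. ✗
w3: successors {w3, w4}; ¬(¬p ∨ q) there: w3:F, w4:F. ✗
w4: no successors, so □¬(¬p ∨ q) holds vacuously. ✓
w6: successors {w4, w6, w7}; ¬(¬p ∨ q) there: w4:F, w6:F, w7:T. ✗
w7: successors {w3, w7}; ¬(¬p ∨ q) there: w3:F, w7:T. ✗
— 1 world.

4 and 1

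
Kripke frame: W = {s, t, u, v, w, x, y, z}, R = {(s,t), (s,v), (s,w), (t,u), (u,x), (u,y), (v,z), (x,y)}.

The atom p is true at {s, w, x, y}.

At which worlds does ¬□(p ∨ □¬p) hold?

{t}

s: □(p ∨ □¬p) is T. ✗
t: □(p ∨ □¬p) is F. ✓
u: □(p ∨ □¬p) is T. ✗
v: □(p ∨ □¬p) is T. ✗
w: □(p ∨ □¬p) is T. ✗
x: □(p ∨ □¬p) is T. ✗
y: □(p ∨ □¬p) is T. ✗
z: □(p ∨ □¬p) is T. ✗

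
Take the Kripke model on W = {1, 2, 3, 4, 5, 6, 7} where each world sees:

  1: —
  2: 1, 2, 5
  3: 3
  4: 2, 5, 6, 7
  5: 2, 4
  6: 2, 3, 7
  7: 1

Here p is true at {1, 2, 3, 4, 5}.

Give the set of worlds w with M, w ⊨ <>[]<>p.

1: no successors, so <>[]<>p fails. ✗
2: successors {1, 2, 5}; []<>p there: 1:T, 2:F, 5:T. ✓
3: successors {3}; []<>p there: 3:T. ✓
4: successors {2, 5, 6, 7}; []<>p there: 2:F, 5:T, 6:T, 7:F. ✓
5: successors {2, 4}; []<>p there: 2:F, 4:T. ✓
6: successors {2, 3, 7}; []<>p there: 2:F, 3:T, 7:F. ✓
7: successors {1}; []<>p there: 1:T. ✓

{2, 3, 4, 5, 6, 7}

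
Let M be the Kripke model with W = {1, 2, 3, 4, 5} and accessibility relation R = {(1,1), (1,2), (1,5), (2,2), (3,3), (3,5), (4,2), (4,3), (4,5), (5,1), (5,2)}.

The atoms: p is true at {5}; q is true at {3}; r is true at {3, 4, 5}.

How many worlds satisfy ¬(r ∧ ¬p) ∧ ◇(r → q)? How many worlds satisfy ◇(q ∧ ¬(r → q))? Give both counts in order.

For ¬(r ∧ ¬p) ∧ ◇(r → q):
1: ¬(r ∧ ¬p) is T, ◇(r → q) is T. ✓
2: ¬(r ∧ ¬p) is T, ◇(r → q) is T. ✓
3: ¬(r ∧ ¬p) is F, ◇(r → q) is T. ✗
4: ¬(r ∧ ¬p) is F, ◇(r → q) is T. ✗
5: ¬(r ∧ ¬p) is T, ◇(r → q) is T. ✓
— 3 worlds.
For ◇(q ∧ ¬(r → q)):
1: successors {1, 2, 5}; q ∧ ¬(r → q) there: 1:F, 2:F, 5:F. ✗
2: successors {2}; q ∧ ¬(r → q) there: 2:F. ✗
3: successors {3, 5}; q ∧ ¬(r → q) there: 3:F, 5:F. ✗
4: successors {2, 3, 5}; q ∧ ¬(r → q) there: 2:F, 3:F, 5:F. ✗
5: successors {1, 2}; q ∧ ¬(r → q) there: 1:F, 2:F. ✗
— 0 worlds.

3 and 0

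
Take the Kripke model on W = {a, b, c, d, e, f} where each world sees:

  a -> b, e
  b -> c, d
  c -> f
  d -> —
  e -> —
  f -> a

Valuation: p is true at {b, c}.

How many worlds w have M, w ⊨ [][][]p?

2

a: successors {b, e}; [][]p there: b:F, e:T. ✗
b: successors {c, d}; [][]p there: c:F, d:T. ✗
c: successors {f}; [][]p there: f:F. ✗
d: no successors, so [][][]p holds vacuously. ✓
e: no successors, so [][][]p holds vacuously. ✓
f: successors {a}; [][]p there: a:F. ✗
Satisfying worlds: {d, e}.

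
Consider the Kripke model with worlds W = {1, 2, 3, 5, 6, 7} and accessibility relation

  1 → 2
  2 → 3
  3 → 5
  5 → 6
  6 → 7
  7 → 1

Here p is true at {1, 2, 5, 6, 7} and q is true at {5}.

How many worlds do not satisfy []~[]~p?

1: successors {2}; ~[]~p there: 2:F. ✗
2: successors {3}; ~[]~p there: 3:T. ✓
3: successors {5}; ~[]~p there: 5:T. ✓
5: successors {6}; ~[]~p there: 6:T. ✓
6: successors {7}; ~[]~p there: 7:T. ✓
7: successors {1}; ~[]~p there: 1:T. ✓
Satisfying worlds: {2, 3, 5, 6, 7}.
So []~[]~p fails at the other 1 world.

1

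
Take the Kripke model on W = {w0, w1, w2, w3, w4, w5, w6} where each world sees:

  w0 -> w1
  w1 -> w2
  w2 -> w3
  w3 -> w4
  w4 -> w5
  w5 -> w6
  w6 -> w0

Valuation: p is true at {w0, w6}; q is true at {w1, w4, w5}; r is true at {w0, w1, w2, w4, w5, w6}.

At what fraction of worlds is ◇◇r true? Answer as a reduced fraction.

w0: successors {w1}; ◇r there: w1:T. ✓
w1: successors {w2}; ◇r there: w2:F. ✗
w2: successors {w3}; ◇r there: w3:T. ✓
w3: successors {w4}; ◇r there: w4:T. ✓
w4: successors {w5}; ◇r there: w5:T. ✓
w5: successors {w6}; ◇r there: w6:T. ✓
w6: successors {w0}; ◇r there: w0:T. ✓
That's 6 of 7 worlds, so 6/7.

6/7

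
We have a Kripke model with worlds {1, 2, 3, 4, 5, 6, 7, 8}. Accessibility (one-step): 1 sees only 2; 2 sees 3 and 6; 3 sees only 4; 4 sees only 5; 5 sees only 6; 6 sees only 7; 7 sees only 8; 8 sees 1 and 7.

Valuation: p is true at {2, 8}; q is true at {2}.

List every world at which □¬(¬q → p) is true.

1: successors {2}; ¬(¬q → p) there: 2:F. ✗
2: successors {3, 6}; ¬(¬q → p) there: 3:T, 6:T. ✓
3: successors {4}; ¬(¬q → p) there: 4:T. ✓
4: successors {5}; ¬(¬q → p) there: 5:T. ✓
5: successors {6}; ¬(¬q → p) there: 6:T. ✓
6: successors {7}; ¬(¬q → p) there: 7:T. ✓
7: successors {8}; ¬(¬q → p) there: 8:F. ✗
8: successors {1, 7}; ¬(¬q → p) there: 1:T, 7:T. ✓

{2, 3, 4, 5, 6, 8}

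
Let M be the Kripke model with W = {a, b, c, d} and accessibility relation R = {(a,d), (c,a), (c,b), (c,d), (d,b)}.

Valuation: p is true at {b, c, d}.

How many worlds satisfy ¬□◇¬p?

3

a: □◇¬p is F. ✓
b: □◇¬p is T. ✗
c: □◇¬p is F. ✓
d: □◇¬p is F. ✓
Satisfying worlds: {a, c, d}.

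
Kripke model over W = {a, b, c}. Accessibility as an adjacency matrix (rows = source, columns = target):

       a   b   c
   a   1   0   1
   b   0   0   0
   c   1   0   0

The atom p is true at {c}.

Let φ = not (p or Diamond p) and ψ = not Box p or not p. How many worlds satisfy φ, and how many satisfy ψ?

For not (p or Diamond p):
a: p or Diamond p is T. ✗
b: p or Diamond p is F. ✓
c: p or Diamond p is T. ✗
— 1 world.
For not Box p or not p:
a: not Box p is T, not p is T. ✓
b: not Box p is F, not p is T. ✓
c: not Box p is T, not p is F. ✓
— 3 worlds.

1 and 3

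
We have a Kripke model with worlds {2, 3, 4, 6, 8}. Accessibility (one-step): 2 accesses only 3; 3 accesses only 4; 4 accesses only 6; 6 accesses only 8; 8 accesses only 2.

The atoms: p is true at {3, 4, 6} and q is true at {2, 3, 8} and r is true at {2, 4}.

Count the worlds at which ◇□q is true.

2: successors {3}; □q there: 3:F. ✗
3: successors {4}; □q there: 4:F. ✗
4: successors {6}; □q there: 6:T. ✓
6: successors {8}; □q there: 8:T. ✓
8: successors {2}; □q there: 2:T. ✓
Satisfying worlds: {4, 6, 8}.

3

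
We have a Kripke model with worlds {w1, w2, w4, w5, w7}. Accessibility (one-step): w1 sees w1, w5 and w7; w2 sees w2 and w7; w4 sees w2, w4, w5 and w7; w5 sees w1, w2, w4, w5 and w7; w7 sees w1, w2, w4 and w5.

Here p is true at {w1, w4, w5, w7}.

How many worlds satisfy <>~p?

w1: successors {w1, w5, w7}; ~p there: w1:F, w5:F, w7:F. ✗
w2: successors {w2, w7}; ~p there: w2:T, w7:F. ✓
w4: successors {w2, w4, w5, w7}; ~p there: w2:T, w4:F, w5:F, w7:F. ✓
w5: successors {w1, w2, w4, w5, w7}; ~p there: w1:F, w2:T, w4:F, w5:F, w7:F. ✓
w7: successors {w1, w2, w4, w5}; ~p there: w1:F, w2:T, w4:F, w5:F. ✓
Satisfying worlds: {w2, w4, w5, w7}.

4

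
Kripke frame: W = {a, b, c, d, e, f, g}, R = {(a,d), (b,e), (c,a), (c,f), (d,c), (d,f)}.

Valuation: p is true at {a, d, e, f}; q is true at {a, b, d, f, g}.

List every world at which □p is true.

a: successors {d}; p there: d:T. ✓
b: successors {e}; p there: e:T. ✓
c: successors {a, f}; p there: a:T, f:T. ✓
d: successors {c, f}; p there: c:F, f:T. ✗
e: no successors, so □p holds vacuously. ✓
f: no successors, so □p holds vacuously. ✓
g: no successors, so □p holds vacuously. ✓

{a, b, c, e, f, g}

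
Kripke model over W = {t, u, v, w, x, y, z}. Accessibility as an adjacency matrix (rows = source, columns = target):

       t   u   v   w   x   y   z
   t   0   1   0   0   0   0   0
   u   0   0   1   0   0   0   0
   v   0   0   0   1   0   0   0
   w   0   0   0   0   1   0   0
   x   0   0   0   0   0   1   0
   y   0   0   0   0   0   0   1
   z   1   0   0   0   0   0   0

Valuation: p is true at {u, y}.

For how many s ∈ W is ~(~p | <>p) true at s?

t: ~p | <>p is T. ✗
u: ~p | <>p is F. ✓
v: ~p | <>p is T. ✗
w: ~p | <>p is T. ✗
x: ~p | <>p is T. ✗
y: ~p | <>p is F. ✓
z: ~p | <>p is T. ✗
Satisfying worlds: {u, y}.

2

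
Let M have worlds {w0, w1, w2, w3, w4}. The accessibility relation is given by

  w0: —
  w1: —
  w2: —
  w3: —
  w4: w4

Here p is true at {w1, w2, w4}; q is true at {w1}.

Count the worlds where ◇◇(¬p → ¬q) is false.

w0: no successors, so ◇◇(¬p → ¬q) fails. ✗
w1: no successors, so ◇◇(¬p → ¬q) fails. ✗
w2: no successors, so ◇◇(¬p → ¬q) fails. ✗
w3: no successors, so ◇◇(¬p → ¬q) fails. ✗
w4: successors {w4}; ◇(¬p → ¬q) there: w4:T. ✓
Satisfying worlds: {w4}.
So ◇◇(¬p → ¬q) fails at the other 4 worlds.

4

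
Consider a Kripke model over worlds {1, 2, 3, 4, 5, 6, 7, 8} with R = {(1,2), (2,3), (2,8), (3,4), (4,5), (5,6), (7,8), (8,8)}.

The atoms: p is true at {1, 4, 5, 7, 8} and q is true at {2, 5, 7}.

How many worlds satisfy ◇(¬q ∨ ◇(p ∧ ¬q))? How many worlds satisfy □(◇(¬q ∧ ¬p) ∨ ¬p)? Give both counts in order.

6 and 4

For ◇(¬q ∨ ◇(p ∧ ¬q)):
1: successors {2}; ¬q ∨ ◇(p ∧ ¬q) there: 2:T. ✓
2: successors {3, 8}; ¬q ∨ ◇(p ∧ ¬q) there: 3:T, 8:T. ✓
3: successors {4}; ¬q ∨ ◇(p ∧ ¬q) there: 4:T. ✓
4: successors {5}; ¬q ∨ ◇(p ∧ ¬q) there: 5:F. ✗
5: successors {6}; ¬q ∨ ◇(p ∧ ¬q) there: 6:T. ✓
6: no successors, so ◇(¬q ∨ ◇(p ∧ ¬q)) fails. ✗
7: successors {8}; ¬q ∨ ◇(p ∧ ¬q) there: 8:T. ✓
8: successors {8}; ¬q ∨ ◇(p ∧ ¬q) there: 8:T. ✓
— 6 worlds.
For □(◇(¬q ∧ ¬p) ∨ ¬p):
1: successors {2}; ◇(¬q ∧ ¬p) ∨ ¬p there: 2:T. ✓
2: successors {3, 8}; ◇(¬q ∧ ¬p) ∨ ¬p there: 3:T, 8:F. ✗
3: successors {4}; ◇(¬q ∧ ¬p) ∨ ¬p there: 4:F. ✗
4: successors {5}; ◇(¬q ∧ ¬p) ∨ ¬p there: 5:T. ✓
5: successors {6}; ◇(¬q ∧ ¬p) ∨ ¬p there: 6:T. ✓
6: no successors, so □(◇(¬q ∧ ¬p) ∨ ¬p) holds vacuously. ✓
7: successors {8}; ◇(¬q ∧ ¬p) ∨ ¬p there: 8:F. ✗
8: successors {8}; ◇(¬q ∧ ¬p) ∨ ¬p there: 8:F. ✗
— 4 worlds.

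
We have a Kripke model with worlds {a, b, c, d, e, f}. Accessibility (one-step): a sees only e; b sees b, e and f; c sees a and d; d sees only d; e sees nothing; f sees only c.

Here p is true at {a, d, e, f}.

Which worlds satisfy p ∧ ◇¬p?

a: p is T, ◇¬p is F. ✗
b: p is F, ◇¬p is T. ✗
c: p is F, ◇¬p is F. ✗
d: p is T, ◇¬p is F. ✗
e: p is T, ◇¬p is F. ✗
f: p is T, ◇¬p is T. ✓

{f}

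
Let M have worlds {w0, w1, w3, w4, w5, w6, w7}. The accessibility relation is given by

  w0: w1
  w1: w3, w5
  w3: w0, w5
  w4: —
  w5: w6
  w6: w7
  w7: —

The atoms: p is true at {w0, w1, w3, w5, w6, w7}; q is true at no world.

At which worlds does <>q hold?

∅

w0: successors {w1}; q there: w1:F. ✗
w1: successors {w3, w5}; q there: w3:F, w5:F. ✗
w3: successors {w0, w5}; q there: w0:F, w5:F. ✗
w4: no successors, so <>q fails. ✗
w5: successors {w6}; q there: w6:F. ✗
w6: successors {w7}; q there: w7:F. ✗
w7: no successors, so <>q fails. ✗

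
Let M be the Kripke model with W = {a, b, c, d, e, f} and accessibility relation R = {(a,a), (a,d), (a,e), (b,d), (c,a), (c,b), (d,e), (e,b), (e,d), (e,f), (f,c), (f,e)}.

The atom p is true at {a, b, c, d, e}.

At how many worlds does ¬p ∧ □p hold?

a: ¬p is F, □p is T. ✗
b: ¬p is F, □p is T. ✗
c: ¬p is F, □p is T. ✗
d: ¬p is F, □p is T. ✗
e: ¬p is F, □p is F. ✗
f: ¬p is T, □p is T. ✓
Satisfying worlds: {f}.

1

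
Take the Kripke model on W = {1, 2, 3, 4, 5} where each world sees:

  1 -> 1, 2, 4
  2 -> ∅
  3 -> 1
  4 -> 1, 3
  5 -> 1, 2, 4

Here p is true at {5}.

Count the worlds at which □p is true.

1

1: successors {1, 2, 4}; p there: 1:F, 2:F, 4:F. ✗
2: no successors, so □p holds vacuously. ✓
3: successors {1}; p there: 1:F. ✗
4: successors {1, 3}; p there: 1:F, 3:F. ✗
5: successors {1, 2, 4}; p there: 1:F, 2:F, 4:F. ✗
Satisfying worlds: {2}.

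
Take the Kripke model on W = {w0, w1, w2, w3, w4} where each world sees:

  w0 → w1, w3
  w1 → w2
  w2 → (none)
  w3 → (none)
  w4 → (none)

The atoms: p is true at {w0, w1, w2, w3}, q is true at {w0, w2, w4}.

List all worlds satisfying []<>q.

w0: successors {w1, w3}; <>q there: w1:T, w3:F. ✗
w1: successors {w2}; <>q there: w2:F. ✗
w2: no successors, so []<>q holds vacuously. ✓
w3: no successors, so []<>q holds vacuously. ✓
w4: no successors, so []<>q holds vacuously. ✓

{w2, w3, w4}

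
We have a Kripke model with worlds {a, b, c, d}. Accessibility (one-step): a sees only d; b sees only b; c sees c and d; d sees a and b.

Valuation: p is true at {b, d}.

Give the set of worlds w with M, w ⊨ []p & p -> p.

{a, b, c, d}

a: []p & p is F, p is F. ✓
b: []p & p is T, p is T. ✓
c: []p & p is F, p is F. ✓
d: []p & p is F, p is T. ✓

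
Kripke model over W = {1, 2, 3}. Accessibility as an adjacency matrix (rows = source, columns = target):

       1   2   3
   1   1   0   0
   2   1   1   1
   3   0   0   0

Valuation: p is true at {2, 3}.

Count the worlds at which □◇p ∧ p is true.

1

1: □◇p is F, p is F. ✗
2: □◇p is F, p is T. ✗
3: □◇p is T, p is T. ✓
Satisfying worlds: {3}.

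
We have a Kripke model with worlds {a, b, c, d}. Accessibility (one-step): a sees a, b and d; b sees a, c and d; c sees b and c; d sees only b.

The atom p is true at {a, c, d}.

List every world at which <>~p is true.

{a, c, d}

a: successors {a, b, d}; ~p there: a:F, b:T, d:F. ✓
b: successors {a, c, d}; ~p there: a:F, c:F, d:F. ✗
c: successors {b, c}; ~p there: b:T, c:F. ✓
d: successors {b}; ~p there: b:T. ✓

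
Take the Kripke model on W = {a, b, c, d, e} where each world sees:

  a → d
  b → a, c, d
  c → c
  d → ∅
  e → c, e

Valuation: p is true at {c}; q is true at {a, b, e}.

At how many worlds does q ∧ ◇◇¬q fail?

3

a: q is T, ◇◇¬q is F. ✗
b: q is T, ◇◇¬q is T. ✓
c: q is F, ◇◇¬q is T. ✗
d: q is F, ◇◇¬q is F. ✗
e: q is T, ◇◇¬q is T. ✓
Satisfying worlds: {b, e}.
So q ∧ ◇◇¬q fails at the other 3 worlds.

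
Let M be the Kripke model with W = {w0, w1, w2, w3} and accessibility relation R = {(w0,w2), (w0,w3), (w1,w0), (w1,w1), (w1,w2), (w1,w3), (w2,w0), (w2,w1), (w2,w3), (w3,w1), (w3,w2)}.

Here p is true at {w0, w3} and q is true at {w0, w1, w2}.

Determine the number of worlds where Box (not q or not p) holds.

w0: successors {w2, w3}; not q or not p there: w2:T, w3:T. ✓
w1: successors {w0, w1, w2, w3}; not q or not p there: w0:F, w1:T, w2:T, w3:T. ✗
w2: successors {w0, w1, w3}; not q or not p there: w0:F, w1:T, w3:T. ✗
w3: successors {w1, w2}; not q or not p there: w1:T, w2:T. ✓
Satisfying worlds: {w0, w3}.

2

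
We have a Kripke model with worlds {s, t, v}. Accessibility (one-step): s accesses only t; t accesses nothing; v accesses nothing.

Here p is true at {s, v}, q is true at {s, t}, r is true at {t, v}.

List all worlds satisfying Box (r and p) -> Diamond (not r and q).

s: Box (r and p) is F, Diamond (not r and q) is F. ✓
t: Box (r and p) is T, Diamond (not r and q) is F. ✗
v: Box (r and p) is T, Diamond (not r and q) is F. ✗

{s}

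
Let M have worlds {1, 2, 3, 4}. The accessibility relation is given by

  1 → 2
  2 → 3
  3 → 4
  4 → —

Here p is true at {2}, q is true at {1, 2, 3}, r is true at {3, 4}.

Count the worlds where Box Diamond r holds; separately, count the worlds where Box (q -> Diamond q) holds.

3 and 3

For Box Diamond r:
1: successors {2}; Diamond r there: 2:T. ✓
2: successors {3}; Diamond r there: 3:T. ✓
3: successors {4}; Diamond r there: 4:F. ✗
4: no successors, so Box Diamond r holds vacuously. ✓
— 3 worlds.
For Box (q -> Diamond q):
1: successors {2}; q -> Diamond q there: 2:T. ✓
2: successors {3}; q -> Diamond q there: 3:F. ✗
3: successors {4}; q -> Diamond q there: 4:T. ✓
4: no successors, so Box (q -> Diamond q) holds vacuously. ✓
— 3 worlds.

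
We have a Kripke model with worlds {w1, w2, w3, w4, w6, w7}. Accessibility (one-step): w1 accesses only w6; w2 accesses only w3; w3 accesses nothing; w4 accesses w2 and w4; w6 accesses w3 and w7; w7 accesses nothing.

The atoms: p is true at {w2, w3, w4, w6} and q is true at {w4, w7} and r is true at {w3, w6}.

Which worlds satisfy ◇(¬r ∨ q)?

w1: successors {w6}; ¬r ∨ q there: w6:F. ✗
w2: successors {w3}; ¬r ∨ q there: w3:F. ✗
w3: no successors, so ◇(¬r ∨ q) fails. ✗
w4: successors {w2, w4}; ¬r ∨ q there: w2:T, w4:T. ✓
w6: successors {w3, w7}; ¬r ∨ q there: w3:F, w7:T. ✓
w7: no successors, so ◇(¬r ∨ q) fails. ✗

{w4, w6}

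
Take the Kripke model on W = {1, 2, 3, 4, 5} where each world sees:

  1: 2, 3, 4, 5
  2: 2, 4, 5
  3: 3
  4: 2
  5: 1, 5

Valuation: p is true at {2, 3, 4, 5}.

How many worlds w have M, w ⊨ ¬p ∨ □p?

4

1: ¬p is T, □p is T. ✓
2: ¬p is F, □p is T. ✓
3: ¬p is F, □p is T. ✓
4: ¬p is F, □p is T. ✓
5: ¬p is F, □p is F. ✗
Satisfying worlds: {1, 2, 3, 4}.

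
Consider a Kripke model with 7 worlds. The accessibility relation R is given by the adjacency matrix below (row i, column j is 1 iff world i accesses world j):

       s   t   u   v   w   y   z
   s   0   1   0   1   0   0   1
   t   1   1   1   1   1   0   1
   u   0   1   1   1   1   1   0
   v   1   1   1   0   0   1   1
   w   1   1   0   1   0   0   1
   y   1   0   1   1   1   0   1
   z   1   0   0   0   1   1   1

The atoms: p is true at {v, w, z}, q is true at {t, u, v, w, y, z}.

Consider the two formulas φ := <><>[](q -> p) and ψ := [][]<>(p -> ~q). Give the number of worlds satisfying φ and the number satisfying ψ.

0 and 7

For <><>[](q -> p):
s: successors {t, v, z}; <>[](q -> p) there: t:F, v:F, z:F. ✗
t: successors {s, t, u, v, w, z}; <>[](q -> p) there: s:F, t:F, u:F, v:F, w:F, z:F. ✗
u: successors {t, u, v, w, y}; <>[](q -> p) there: t:F, u:F, v:F, w:F, y:F. ✗
v: successors {s, t, u, y, z}; <>[](q -> p) there: s:F, t:F, u:F, y:F, z:F. ✗
w: successors {s, t, v, z}; <>[](q -> p) there: s:F, t:F, v:F, z:F. ✗
y: successors {s, u, v, w, z}; <>[](q -> p) there: s:F, u:F, v:F, w:F, z:F. ✗
z: successors {s, w, y, z}; <>[](q -> p) there: s:F, w:F, y:F, z:F. ✗
— 0 worlds.
For [][]<>(p -> ~q):
s: successors {t, v, z}; []<>(p -> ~q) there: t:T, v:T, z:T. ✓
t: successors {s, t, u, v, w, z}; []<>(p -> ~q) there: s:T, t:T, u:T, v:T, w:T, z:T. ✓
u: successors {t, u, v, w, y}; []<>(p -> ~q) there: t:T, u:T, v:T, w:T, y:T. ✓
v: successors {s, t, u, y, z}; []<>(p -> ~q) there: s:T, t:T, u:T, y:T, z:T. ✓
w: successors {s, t, v, z}; []<>(p -> ~q) there: s:T, t:T, v:T, z:T. ✓
y: successors {s, u, v, w, z}; []<>(p -> ~q) there: s:T, u:T, v:T, w:T, z:T. ✓
z: successors {s, w, y, z}; []<>(p -> ~q) there: s:T, w:T, y:T, z:T. ✓
— 7 worlds.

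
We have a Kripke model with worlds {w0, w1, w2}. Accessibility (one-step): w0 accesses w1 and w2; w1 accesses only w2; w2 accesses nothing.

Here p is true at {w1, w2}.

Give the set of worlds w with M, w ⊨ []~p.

{w2}

w0: successors {w1, w2}; ~p there: w1:F, w2:F. ✗
w1: successors {w2}; ~p there: w2:F. ✗
w2: no successors, so []~p holds vacuously. ✓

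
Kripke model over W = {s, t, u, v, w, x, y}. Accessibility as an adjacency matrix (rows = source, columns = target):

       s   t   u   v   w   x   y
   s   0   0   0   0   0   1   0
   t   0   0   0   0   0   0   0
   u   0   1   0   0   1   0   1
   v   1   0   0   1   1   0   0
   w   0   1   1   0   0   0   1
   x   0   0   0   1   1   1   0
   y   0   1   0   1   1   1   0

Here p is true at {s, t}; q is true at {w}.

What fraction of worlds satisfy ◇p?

s: successors {x}; p there: x:F. ✗
t: no successors, so ◇p fails. ✗
u: successors {t, w, y}; p there: t:T, w:F, y:F. ✓
v: successors {s, v, w}; p there: s:T, v:F, w:F. ✓
w: successors {t, u, y}; p there: t:T, u:F, y:F. ✓
x: successors {v, w, x}; p there: v:F, w:F, x:F. ✗
y: successors {t, v, w, x}; p there: t:T, v:F, w:F, x:F. ✓
That's 4 of 7 worlds, so 4/7.

4/7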